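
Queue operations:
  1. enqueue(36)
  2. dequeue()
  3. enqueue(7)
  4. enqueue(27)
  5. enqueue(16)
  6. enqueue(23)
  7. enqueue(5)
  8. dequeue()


enqueue(36) -> [36]
dequeue()->36, []
enqueue(7) -> [7]
enqueue(27) -> [7, 27]
enqueue(16) -> [7, 27, 16]
enqueue(23) -> [7, 27, 16, 23]
enqueue(5) -> [7, 27, 16, 23, 5]
dequeue()->7, [27, 16, 23, 5]

Final queue: [27, 16, 23, 5]


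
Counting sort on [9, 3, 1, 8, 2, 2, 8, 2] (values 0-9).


Input: [9, 3, 1, 8, 2, 2, 8, 2]
Counts: [0, 1, 3, 1, 0, 0, 0, 0, 2, 1]

Sorted: [1, 2, 2, 2, 3, 8, 8, 9]


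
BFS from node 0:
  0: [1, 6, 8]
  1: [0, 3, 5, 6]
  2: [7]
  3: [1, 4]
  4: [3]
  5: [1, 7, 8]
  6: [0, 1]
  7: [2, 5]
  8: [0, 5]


Visit 0, enqueue [1, 6, 8]
Visit 1, enqueue [3, 5]
Visit 6, enqueue []
Visit 8, enqueue []
Visit 3, enqueue [4]
Visit 5, enqueue [7]
Visit 4, enqueue []
Visit 7, enqueue [2]
Visit 2, enqueue []

BFS order: [0, 1, 6, 8, 3, 5, 4, 7, 2]


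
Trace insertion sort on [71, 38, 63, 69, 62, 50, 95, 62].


Initial: [71, 38, 63, 69, 62, 50, 95, 62]
Insert 38: [38, 71, 63, 69, 62, 50, 95, 62]
Insert 63: [38, 63, 71, 69, 62, 50, 95, 62]
Insert 69: [38, 63, 69, 71, 62, 50, 95, 62]
Insert 62: [38, 62, 63, 69, 71, 50, 95, 62]
Insert 50: [38, 50, 62, 63, 69, 71, 95, 62]
Insert 95: [38, 50, 62, 63, 69, 71, 95, 62]
Insert 62: [38, 50, 62, 62, 63, 69, 71, 95]

Sorted: [38, 50, 62, 62, 63, 69, 71, 95]


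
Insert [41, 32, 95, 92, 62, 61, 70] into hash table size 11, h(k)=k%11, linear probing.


Insert 41: h=8 -> slot 8
Insert 32: h=10 -> slot 10
Insert 95: h=7 -> slot 7
Insert 92: h=4 -> slot 4
Insert 62: h=7, 2 probes -> slot 9
Insert 61: h=6 -> slot 6
Insert 70: h=4, 1 probes -> slot 5

Table: [None, None, None, None, 92, 70, 61, 95, 41, 62, 32]


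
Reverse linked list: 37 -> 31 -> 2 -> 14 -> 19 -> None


Step 1: curr=37, set curr.next=prev(None) | reversed so far: 37
Step 2: curr=31, set curr.next=prev(37) | reversed so far: 31 -> 37
Step 3: curr=2, set curr.next=prev(31) | reversed so far: 2 -> 31 -> 37
Step 4: curr=14, set curr.next=prev(2) | reversed so far: 14 -> 2 -> 31 -> 37
Step 5: curr=19, set curr.next=prev(14) | reversed so far: 19 -> 14 -> 2 -> 31 -> 37

19 -> 14 -> 2 -> 31 -> 37 -> None


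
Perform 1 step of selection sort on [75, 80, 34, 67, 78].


Initial: [75, 80, 34, 67, 78]
Step 1: min=34 at 2
  Swap: [34, 80, 75, 67, 78]

After 1 step: [34, 80, 75, 67, 78]


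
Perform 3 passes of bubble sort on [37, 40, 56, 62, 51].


Initial: [37, 40, 56, 62, 51]
Pass 1: [37, 40, 56, 51, 62] (1 swaps)
Pass 2: [37, 40, 51, 56, 62] (1 swaps)
Pass 3: [37, 40, 51, 56, 62] (0 swaps)

After 3 passes: [37, 40, 51, 56, 62]


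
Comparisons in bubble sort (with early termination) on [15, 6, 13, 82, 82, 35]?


Algorithm: bubble sort (with early termination)
Input: [15, 6, 13, 82, 82, 35]
Sorted: [6, 13, 15, 35, 82, 82]

12


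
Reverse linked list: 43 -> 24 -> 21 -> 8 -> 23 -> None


Step 1: curr=43, set curr.next=prev(None) | reversed so far: 43
Step 2: curr=24, set curr.next=prev(43) | reversed so far: 24 -> 43
Step 3: curr=21, set curr.next=prev(24) | reversed so far: 21 -> 24 -> 43
Step 4: curr=8, set curr.next=prev(21) | reversed so far: 8 -> 21 -> 24 -> 43
Step 5: curr=23, set curr.next=prev(8) | reversed so far: 23 -> 8 -> 21 -> 24 -> 43

23 -> 8 -> 21 -> 24 -> 43 -> None


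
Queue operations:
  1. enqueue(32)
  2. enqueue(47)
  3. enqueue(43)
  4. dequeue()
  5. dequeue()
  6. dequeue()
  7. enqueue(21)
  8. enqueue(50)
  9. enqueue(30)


enqueue(32) -> [32]
enqueue(47) -> [32, 47]
enqueue(43) -> [32, 47, 43]
dequeue()->32, [47, 43]
dequeue()->47, [43]
dequeue()->43, []
enqueue(21) -> [21]
enqueue(50) -> [21, 50]
enqueue(30) -> [21, 50, 30]

Final queue: [21, 50, 30]


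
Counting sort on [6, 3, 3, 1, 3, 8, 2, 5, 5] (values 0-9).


Input: [6, 3, 3, 1, 3, 8, 2, 5, 5]
Counts: [0, 1, 1, 3, 0, 2, 1, 0, 1, 0]

Sorted: [1, 2, 3, 3, 3, 5, 5, 6, 8]


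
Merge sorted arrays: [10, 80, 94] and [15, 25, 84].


Take 10 from A
Take 15 from B
Take 25 from B
Take 80 from A
Take 84 from B

Merged: [10, 15, 25, 80, 84, 94]


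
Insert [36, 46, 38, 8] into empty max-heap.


Insert 36: [36]
Insert 46: [46, 36]
Insert 38: [46, 36, 38]
Insert 8: [46, 36, 38, 8]

Final heap: [46, 36, 38, 8]


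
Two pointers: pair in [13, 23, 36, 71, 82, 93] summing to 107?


lo=0(13)+hi=5(93)=106
lo=1(23)+hi=5(93)=116
lo=1(23)+hi=4(82)=105
lo=2(36)+hi=4(82)=118
lo=2(36)+hi=3(71)=107

Yes: 36+71=107


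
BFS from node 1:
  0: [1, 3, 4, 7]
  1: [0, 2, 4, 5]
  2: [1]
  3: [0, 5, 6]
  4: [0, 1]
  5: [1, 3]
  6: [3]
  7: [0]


Visit 1, enqueue [0, 2, 4, 5]
Visit 0, enqueue [3, 7]
Visit 2, enqueue []
Visit 4, enqueue []
Visit 5, enqueue []
Visit 3, enqueue [6]
Visit 7, enqueue []
Visit 6, enqueue []

BFS order: [1, 0, 2, 4, 5, 3, 7, 6]


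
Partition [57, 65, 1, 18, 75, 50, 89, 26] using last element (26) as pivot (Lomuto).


Pivot: 26
  1 <= 26: swap -> [1, 65, 57, 18, 75, 50, 89, 26]
  18 <= 26: swap -> [1, 18, 57, 65, 75, 50, 89, 26]
Place pivot at 2: [1, 18, 26, 65, 75, 50, 89, 57]

Partitioned: [1, 18, 26, 65, 75, 50, 89, 57]


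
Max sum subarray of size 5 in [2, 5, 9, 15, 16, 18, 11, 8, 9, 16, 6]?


[0:5]: 47
[1:6]: 63
[2:7]: 69
[3:8]: 68
[4:9]: 62
[5:10]: 62
[6:11]: 50

Max: 69 at [2:7]


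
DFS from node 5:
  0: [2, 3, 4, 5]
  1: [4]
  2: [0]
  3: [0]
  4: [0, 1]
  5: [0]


Visit 5, push [0]
Visit 0, push [4, 3, 2]
Visit 2, push []
Visit 3, push []
Visit 4, push [1]
Visit 1, push []

DFS order: [5, 0, 2, 3, 4, 1]


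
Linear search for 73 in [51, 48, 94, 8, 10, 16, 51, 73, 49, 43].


i=0: 51!=73
i=1: 48!=73
i=2: 94!=73
i=3: 8!=73
i=4: 10!=73
i=5: 16!=73
i=6: 51!=73
i=7: 73==73 found!

Found at 7, 8 comps


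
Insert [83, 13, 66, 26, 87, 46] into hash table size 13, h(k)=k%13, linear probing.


Insert 83: h=5 -> slot 5
Insert 13: h=0 -> slot 0
Insert 66: h=1 -> slot 1
Insert 26: h=0, 2 probes -> slot 2
Insert 87: h=9 -> slot 9
Insert 46: h=7 -> slot 7

Table: [13, 66, 26, None, None, 83, None, 46, None, 87, None, None, None]


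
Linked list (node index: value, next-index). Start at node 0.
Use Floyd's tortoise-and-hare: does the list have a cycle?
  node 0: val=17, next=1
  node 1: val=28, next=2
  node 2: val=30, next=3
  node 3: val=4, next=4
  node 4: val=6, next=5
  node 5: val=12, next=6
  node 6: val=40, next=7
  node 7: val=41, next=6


Floyd's tortoise (slow, +1) and hare (fast, +2):
  init: slow=0, fast=0
  step 1: slow=1, fast=2
  step 2: slow=2, fast=4
  step 3: slow=3, fast=6
  step 4: slow=4, fast=6
  step 5: slow=5, fast=6
  step 6: slow=6, fast=6
  slow == fast at node 6: cycle detected

Cycle: yes


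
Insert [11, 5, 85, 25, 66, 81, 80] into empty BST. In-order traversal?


Insert 11: root
Insert 5: L from 11
Insert 85: R from 11
Insert 25: R from 11 -> L from 85
Insert 66: R from 11 -> L from 85 -> R from 25
Insert 81: R from 11 -> L from 85 -> R from 25 -> R from 66
Insert 80: R from 11 -> L from 85 -> R from 25 -> R from 66 -> L from 81

In-order: [5, 11, 25, 66, 80, 81, 85]


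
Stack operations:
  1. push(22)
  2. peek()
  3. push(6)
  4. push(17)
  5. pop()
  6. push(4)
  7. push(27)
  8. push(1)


push(22) -> [22]
peek()->22
push(6) -> [22, 6]
push(17) -> [22, 6, 17]
pop()->17, [22, 6]
push(4) -> [22, 6, 4]
push(27) -> [22, 6, 4, 27]
push(1) -> [22, 6, 4, 27, 1]

Final stack: [22, 6, 4, 27, 1]


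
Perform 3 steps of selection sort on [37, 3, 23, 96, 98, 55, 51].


Initial: [37, 3, 23, 96, 98, 55, 51]
Step 1: min=3 at 1
  Swap: [3, 37, 23, 96, 98, 55, 51]
Step 2: min=23 at 2
  Swap: [3, 23, 37, 96, 98, 55, 51]
Step 3: min=37 at 2
  Swap: [3, 23, 37, 96, 98, 55, 51]

After 3 steps: [3, 23, 37, 96, 98, 55, 51]


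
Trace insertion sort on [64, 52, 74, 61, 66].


Initial: [64, 52, 74, 61, 66]
Insert 52: [52, 64, 74, 61, 66]
Insert 74: [52, 64, 74, 61, 66]
Insert 61: [52, 61, 64, 74, 66]
Insert 66: [52, 61, 64, 66, 74]

Sorted: [52, 61, 64, 66, 74]


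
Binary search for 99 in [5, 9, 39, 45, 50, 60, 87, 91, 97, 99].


Step 1: lo=0, hi=9, mid=4, val=50
Step 2: lo=5, hi=9, mid=7, val=91
Step 3: lo=8, hi=9, mid=8, val=97
Step 4: lo=9, hi=9, mid=9, val=99

Found at index 9


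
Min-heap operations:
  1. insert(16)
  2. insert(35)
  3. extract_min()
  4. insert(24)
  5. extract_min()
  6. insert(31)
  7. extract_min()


insert(16) -> [16]
insert(35) -> [16, 35]
extract_min()->16, [35]
insert(24) -> [24, 35]
extract_min()->24, [35]
insert(31) -> [31, 35]
extract_min()->31, [35]

Final heap: [35]


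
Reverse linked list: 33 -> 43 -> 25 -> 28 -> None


Step 1: curr=33, set curr.next=prev(None) | reversed so far: 33
Step 2: curr=43, set curr.next=prev(33) | reversed so far: 43 -> 33
Step 3: curr=25, set curr.next=prev(43) | reversed so far: 25 -> 43 -> 33
Step 4: curr=28, set curr.next=prev(25) | reversed so far: 28 -> 25 -> 43 -> 33

28 -> 25 -> 43 -> 33 -> None


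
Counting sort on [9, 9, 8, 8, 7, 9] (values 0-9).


Input: [9, 9, 8, 8, 7, 9]
Counts: [0, 0, 0, 0, 0, 0, 0, 1, 2, 3]

Sorted: [7, 8, 8, 9, 9, 9]


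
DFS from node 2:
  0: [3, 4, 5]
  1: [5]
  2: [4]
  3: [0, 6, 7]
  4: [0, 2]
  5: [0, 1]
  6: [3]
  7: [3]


Visit 2, push [4]
Visit 4, push [0]
Visit 0, push [5, 3]
Visit 3, push [7, 6]
Visit 6, push []
Visit 7, push []
Visit 5, push [1]
Visit 1, push []

DFS order: [2, 4, 0, 3, 6, 7, 5, 1]


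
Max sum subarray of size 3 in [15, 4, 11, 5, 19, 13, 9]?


[0:3]: 30
[1:4]: 20
[2:5]: 35
[3:6]: 37
[4:7]: 41

Max: 41 at [4:7]


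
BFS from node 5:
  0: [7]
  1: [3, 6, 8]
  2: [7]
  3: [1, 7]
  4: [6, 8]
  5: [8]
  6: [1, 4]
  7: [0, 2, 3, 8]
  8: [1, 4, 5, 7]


Visit 5, enqueue [8]
Visit 8, enqueue [1, 4, 7]
Visit 1, enqueue [3, 6]
Visit 4, enqueue []
Visit 7, enqueue [0, 2]
Visit 3, enqueue []
Visit 6, enqueue []
Visit 0, enqueue []
Visit 2, enqueue []

BFS order: [5, 8, 1, 4, 7, 3, 6, 0, 2]


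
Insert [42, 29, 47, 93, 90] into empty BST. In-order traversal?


Insert 42: root
Insert 29: L from 42
Insert 47: R from 42
Insert 93: R from 42 -> R from 47
Insert 90: R from 42 -> R from 47 -> L from 93

In-order: [29, 42, 47, 90, 93]


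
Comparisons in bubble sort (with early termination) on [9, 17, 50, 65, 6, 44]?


Algorithm: bubble sort (with early termination)
Input: [9, 17, 50, 65, 6, 44]
Sorted: [6, 9, 17, 44, 50, 65]

15


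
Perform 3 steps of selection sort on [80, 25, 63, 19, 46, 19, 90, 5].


Initial: [80, 25, 63, 19, 46, 19, 90, 5]
Step 1: min=5 at 7
  Swap: [5, 25, 63, 19, 46, 19, 90, 80]
Step 2: min=19 at 3
  Swap: [5, 19, 63, 25, 46, 19, 90, 80]
Step 3: min=19 at 5
  Swap: [5, 19, 19, 25, 46, 63, 90, 80]

After 3 steps: [5, 19, 19, 25, 46, 63, 90, 80]


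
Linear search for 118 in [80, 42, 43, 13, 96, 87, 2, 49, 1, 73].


i=0: 80!=118
i=1: 42!=118
i=2: 43!=118
i=3: 13!=118
i=4: 96!=118
i=5: 87!=118
i=6: 2!=118
i=7: 49!=118
i=8: 1!=118
i=9: 73!=118

Not found, 10 comps


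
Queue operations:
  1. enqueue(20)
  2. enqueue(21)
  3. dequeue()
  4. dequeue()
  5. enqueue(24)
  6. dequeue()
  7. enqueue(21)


enqueue(20) -> [20]
enqueue(21) -> [20, 21]
dequeue()->20, [21]
dequeue()->21, []
enqueue(24) -> [24]
dequeue()->24, []
enqueue(21) -> [21]

Final queue: [21]


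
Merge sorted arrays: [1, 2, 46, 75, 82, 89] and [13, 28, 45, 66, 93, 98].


Take 1 from A
Take 2 from A
Take 13 from B
Take 28 from B
Take 45 from B
Take 46 from A
Take 66 from B
Take 75 from A
Take 82 from A
Take 89 from A

Merged: [1, 2, 13, 28, 45, 46, 66, 75, 82, 89, 93, 98]


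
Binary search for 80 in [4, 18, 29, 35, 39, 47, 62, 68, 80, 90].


Step 1: lo=0, hi=9, mid=4, val=39
Step 2: lo=5, hi=9, mid=7, val=68
Step 3: lo=8, hi=9, mid=8, val=80

Found at index 8


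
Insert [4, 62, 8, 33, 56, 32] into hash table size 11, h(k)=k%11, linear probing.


Insert 4: h=4 -> slot 4
Insert 62: h=7 -> slot 7
Insert 8: h=8 -> slot 8
Insert 33: h=0 -> slot 0
Insert 56: h=1 -> slot 1
Insert 32: h=10 -> slot 10

Table: [33, 56, None, None, 4, None, None, 62, 8, None, 32]


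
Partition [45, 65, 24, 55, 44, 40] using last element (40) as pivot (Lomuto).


Pivot: 40
  24 <= 40: swap -> [24, 65, 45, 55, 44, 40]
Place pivot at 1: [24, 40, 45, 55, 44, 65]

Partitioned: [24, 40, 45, 55, 44, 65]


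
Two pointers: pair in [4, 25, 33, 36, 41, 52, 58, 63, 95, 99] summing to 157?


lo=0(4)+hi=9(99)=103
lo=1(25)+hi=9(99)=124
lo=2(33)+hi=9(99)=132
lo=3(36)+hi=9(99)=135
lo=4(41)+hi=9(99)=140
lo=5(52)+hi=9(99)=151
lo=6(58)+hi=9(99)=157

Yes: 58+99=157


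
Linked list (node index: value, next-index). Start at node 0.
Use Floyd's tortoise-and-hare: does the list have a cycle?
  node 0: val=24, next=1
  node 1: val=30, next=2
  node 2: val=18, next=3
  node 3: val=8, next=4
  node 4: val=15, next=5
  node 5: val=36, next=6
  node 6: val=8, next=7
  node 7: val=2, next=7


Floyd's tortoise (slow, +1) and hare (fast, +2):
  init: slow=0, fast=0
  step 1: slow=1, fast=2
  step 2: slow=2, fast=4
  step 3: slow=3, fast=6
  step 4: slow=4, fast=7
  step 5: slow=5, fast=7
  step 6: slow=6, fast=7
  step 7: slow=7, fast=7
  slow == fast at node 7: cycle detected

Cycle: yes


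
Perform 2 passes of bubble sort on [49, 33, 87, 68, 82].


Initial: [49, 33, 87, 68, 82]
Pass 1: [33, 49, 68, 82, 87] (3 swaps)
Pass 2: [33, 49, 68, 82, 87] (0 swaps)

After 2 passes: [33, 49, 68, 82, 87]


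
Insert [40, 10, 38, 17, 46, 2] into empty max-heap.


Insert 40: [40]
Insert 10: [40, 10]
Insert 38: [40, 10, 38]
Insert 17: [40, 17, 38, 10]
Insert 46: [46, 40, 38, 10, 17]
Insert 2: [46, 40, 38, 10, 17, 2]

Final heap: [46, 40, 38, 10, 17, 2]


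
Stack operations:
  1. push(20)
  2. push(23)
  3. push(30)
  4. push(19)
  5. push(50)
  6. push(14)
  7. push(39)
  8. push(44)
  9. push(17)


push(20) -> [20]
push(23) -> [20, 23]
push(30) -> [20, 23, 30]
push(19) -> [20, 23, 30, 19]
push(50) -> [20, 23, 30, 19, 50]
push(14) -> [20, 23, 30, 19, 50, 14]
push(39) -> [20, 23, 30, 19, 50, 14, 39]
push(44) -> [20, 23, 30, 19, 50, 14, 39, 44]
push(17) -> [20, 23, 30, 19, 50, 14, 39, 44, 17]

Final stack: [20, 23, 30, 19, 50, 14, 39, 44, 17]


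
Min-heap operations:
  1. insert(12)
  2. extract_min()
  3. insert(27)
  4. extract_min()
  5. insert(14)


insert(12) -> [12]
extract_min()->12, []
insert(27) -> [27]
extract_min()->27, []
insert(14) -> [14]

Final heap: [14]


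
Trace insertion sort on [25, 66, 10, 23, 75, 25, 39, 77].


Initial: [25, 66, 10, 23, 75, 25, 39, 77]
Insert 66: [25, 66, 10, 23, 75, 25, 39, 77]
Insert 10: [10, 25, 66, 23, 75, 25, 39, 77]
Insert 23: [10, 23, 25, 66, 75, 25, 39, 77]
Insert 75: [10, 23, 25, 66, 75, 25, 39, 77]
Insert 25: [10, 23, 25, 25, 66, 75, 39, 77]
Insert 39: [10, 23, 25, 25, 39, 66, 75, 77]
Insert 77: [10, 23, 25, 25, 39, 66, 75, 77]

Sorted: [10, 23, 25, 25, 39, 66, 75, 77]


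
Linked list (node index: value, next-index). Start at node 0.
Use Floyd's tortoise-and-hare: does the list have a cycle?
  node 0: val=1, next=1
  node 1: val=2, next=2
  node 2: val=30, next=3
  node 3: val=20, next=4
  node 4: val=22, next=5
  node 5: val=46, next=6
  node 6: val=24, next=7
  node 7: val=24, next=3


Floyd's tortoise (slow, +1) and hare (fast, +2):
  init: slow=0, fast=0
  step 1: slow=1, fast=2
  step 2: slow=2, fast=4
  step 3: slow=3, fast=6
  step 4: slow=4, fast=3
  step 5: slow=5, fast=5
  slow == fast at node 5: cycle detected

Cycle: yes


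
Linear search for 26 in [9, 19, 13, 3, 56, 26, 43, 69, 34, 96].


i=0: 9!=26
i=1: 19!=26
i=2: 13!=26
i=3: 3!=26
i=4: 56!=26
i=5: 26==26 found!

Found at 5, 6 comps


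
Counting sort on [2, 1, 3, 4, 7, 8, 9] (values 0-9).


Input: [2, 1, 3, 4, 7, 8, 9]
Counts: [0, 1, 1, 1, 1, 0, 0, 1, 1, 1]

Sorted: [1, 2, 3, 4, 7, 8, 9]


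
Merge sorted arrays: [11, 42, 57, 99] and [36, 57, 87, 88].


Take 11 from A
Take 36 from B
Take 42 from A
Take 57 from A
Take 57 from B
Take 87 from B
Take 88 from B

Merged: [11, 36, 42, 57, 57, 87, 88, 99]


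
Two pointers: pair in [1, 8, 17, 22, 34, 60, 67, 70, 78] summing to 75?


lo=0(1)+hi=8(78)=79
lo=0(1)+hi=7(70)=71
lo=1(8)+hi=7(70)=78
lo=1(8)+hi=6(67)=75

Yes: 8+67=75


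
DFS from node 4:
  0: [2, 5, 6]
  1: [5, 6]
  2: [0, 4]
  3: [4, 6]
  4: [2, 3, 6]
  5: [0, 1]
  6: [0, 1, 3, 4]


Visit 4, push [6, 3, 2]
Visit 2, push [0]
Visit 0, push [6, 5]
Visit 5, push [1]
Visit 1, push [6]
Visit 6, push [3]
Visit 3, push []

DFS order: [4, 2, 0, 5, 1, 6, 3]


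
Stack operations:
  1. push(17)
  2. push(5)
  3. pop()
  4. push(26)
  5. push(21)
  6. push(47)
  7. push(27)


push(17) -> [17]
push(5) -> [17, 5]
pop()->5, [17]
push(26) -> [17, 26]
push(21) -> [17, 26, 21]
push(47) -> [17, 26, 21, 47]
push(27) -> [17, 26, 21, 47, 27]

Final stack: [17, 26, 21, 47, 27]


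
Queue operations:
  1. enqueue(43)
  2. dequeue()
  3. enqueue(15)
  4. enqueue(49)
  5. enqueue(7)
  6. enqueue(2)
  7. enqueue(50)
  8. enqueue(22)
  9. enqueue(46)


enqueue(43) -> [43]
dequeue()->43, []
enqueue(15) -> [15]
enqueue(49) -> [15, 49]
enqueue(7) -> [15, 49, 7]
enqueue(2) -> [15, 49, 7, 2]
enqueue(50) -> [15, 49, 7, 2, 50]
enqueue(22) -> [15, 49, 7, 2, 50, 22]
enqueue(46) -> [15, 49, 7, 2, 50, 22, 46]

Final queue: [15, 49, 7, 2, 50, 22, 46]


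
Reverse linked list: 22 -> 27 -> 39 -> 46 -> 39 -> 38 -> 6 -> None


Step 1: curr=22, set curr.next=prev(None) | reversed so far: 22
Step 2: curr=27, set curr.next=prev(22) | reversed so far: 27 -> 22
Step 3: curr=39, set curr.next=prev(27) | reversed so far: 39 -> 27 -> 22
Step 4: curr=46, set curr.next=prev(39) | reversed so far: 46 -> 39 -> 27 -> 22
Step 5: curr=39, set curr.next=prev(46) | reversed so far: 39 -> 46 -> 39 -> 27 -> 22
Step 6: curr=38, set curr.next=prev(39) | reversed so far: 38 -> 39 -> 46 -> 39 -> 27 -> 22
Step 7: curr=6, set curr.next=prev(38) | reversed so far: 6 -> 38 -> 39 -> 46 -> 39 -> 27 -> 22

6 -> 38 -> 39 -> 46 -> 39 -> 27 -> 22 -> None


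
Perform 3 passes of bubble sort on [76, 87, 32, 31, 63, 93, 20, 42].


Initial: [76, 87, 32, 31, 63, 93, 20, 42]
Pass 1: [76, 32, 31, 63, 87, 20, 42, 93] (5 swaps)
Pass 2: [32, 31, 63, 76, 20, 42, 87, 93] (5 swaps)
Pass 3: [31, 32, 63, 20, 42, 76, 87, 93] (3 swaps)

After 3 passes: [31, 32, 63, 20, 42, 76, 87, 93]


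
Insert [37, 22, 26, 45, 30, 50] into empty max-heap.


Insert 37: [37]
Insert 22: [37, 22]
Insert 26: [37, 22, 26]
Insert 45: [45, 37, 26, 22]
Insert 30: [45, 37, 26, 22, 30]
Insert 50: [50, 37, 45, 22, 30, 26]

Final heap: [50, 37, 45, 22, 30, 26]


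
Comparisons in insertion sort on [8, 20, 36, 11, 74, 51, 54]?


Algorithm: insertion sort
Input: [8, 20, 36, 11, 74, 51, 54]
Sorted: [8, 11, 20, 36, 51, 54, 74]

10


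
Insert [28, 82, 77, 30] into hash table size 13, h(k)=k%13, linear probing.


Insert 28: h=2 -> slot 2
Insert 82: h=4 -> slot 4
Insert 77: h=12 -> slot 12
Insert 30: h=4, 1 probes -> slot 5

Table: [None, None, 28, None, 82, 30, None, None, None, None, None, None, 77]


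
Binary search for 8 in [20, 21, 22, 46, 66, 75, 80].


Step 1: lo=0, hi=6, mid=3, val=46
Step 2: lo=0, hi=2, mid=1, val=21
Step 3: lo=0, hi=0, mid=0, val=20

Not found


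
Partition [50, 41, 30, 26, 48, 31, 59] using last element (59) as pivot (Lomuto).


Pivot: 59
  50 <= 59: advance i (no swap)
  41 <= 59: advance i (no swap)
  30 <= 59: advance i (no swap)
  26 <= 59: advance i (no swap)
  48 <= 59: advance i (no swap)
  31 <= 59: advance i (no swap)
Place pivot at 6: [50, 41, 30, 26, 48, 31, 59]

Partitioned: [50, 41, 30, 26, 48, 31, 59]


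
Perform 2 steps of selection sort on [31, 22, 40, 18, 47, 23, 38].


Initial: [31, 22, 40, 18, 47, 23, 38]
Step 1: min=18 at 3
  Swap: [18, 22, 40, 31, 47, 23, 38]
Step 2: min=22 at 1
  Swap: [18, 22, 40, 31, 47, 23, 38]

After 2 steps: [18, 22, 40, 31, 47, 23, 38]


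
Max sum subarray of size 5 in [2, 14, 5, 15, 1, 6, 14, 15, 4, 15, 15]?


[0:5]: 37
[1:6]: 41
[2:7]: 41
[3:8]: 51
[4:9]: 40
[5:10]: 54
[6:11]: 63

Max: 63 at [6:11]


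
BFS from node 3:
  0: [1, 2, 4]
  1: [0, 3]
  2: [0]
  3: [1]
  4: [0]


Visit 3, enqueue [1]
Visit 1, enqueue [0]
Visit 0, enqueue [2, 4]
Visit 2, enqueue []
Visit 4, enqueue []

BFS order: [3, 1, 0, 2, 4]


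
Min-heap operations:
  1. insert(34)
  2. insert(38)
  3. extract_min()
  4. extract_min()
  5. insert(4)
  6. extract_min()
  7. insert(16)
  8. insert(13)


insert(34) -> [34]
insert(38) -> [34, 38]
extract_min()->34, [38]
extract_min()->38, []
insert(4) -> [4]
extract_min()->4, []
insert(16) -> [16]
insert(13) -> [13, 16]

Final heap: [13, 16]


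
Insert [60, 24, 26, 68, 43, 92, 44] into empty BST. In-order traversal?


Insert 60: root
Insert 24: L from 60
Insert 26: L from 60 -> R from 24
Insert 68: R from 60
Insert 43: L from 60 -> R from 24 -> R from 26
Insert 92: R from 60 -> R from 68
Insert 44: L from 60 -> R from 24 -> R from 26 -> R from 43

In-order: [24, 26, 43, 44, 60, 68, 92]


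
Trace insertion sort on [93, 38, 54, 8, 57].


Initial: [93, 38, 54, 8, 57]
Insert 38: [38, 93, 54, 8, 57]
Insert 54: [38, 54, 93, 8, 57]
Insert 8: [8, 38, 54, 93, 57]
Insert 57: [8, 38, 54, 57, 93]

Sorted: [8, 38, 54, 57, 93]


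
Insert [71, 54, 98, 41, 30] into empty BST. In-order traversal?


Insert 71: root
Insert 54: L from 71
Insert 98: R from 71
Insert 41: L from 71 -> L from 54
Insert 30: L from 71 -> L from 54 -> L from 41

In-order: [30, 41, 54, 71, 98]


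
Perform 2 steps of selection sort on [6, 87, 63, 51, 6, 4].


Initial: [6, 87, 63, 51, 6, 4]
Step 1: min=4 at 5
  Swap: [4, 87, 63, 51, 6, 6]
Step 2: min=6 at 4
  Swap: [4, 6, 63, 51, 87, 6]

After 2 steps: [4, 6, 63, 51, 87, 6]


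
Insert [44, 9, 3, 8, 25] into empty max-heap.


Insert 44: [44]
Insert 9: [44, 9]
Insert 3: [44, 9, 3]
Insert 8: [44, 9, 3, 8]
Insert 25: [44, 25, 3, 8, 9]

Final heap: [44, 25, 3, 8, 9]


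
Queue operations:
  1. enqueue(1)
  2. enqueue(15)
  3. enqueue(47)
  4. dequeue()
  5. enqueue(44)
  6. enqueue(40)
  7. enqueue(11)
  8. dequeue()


enqueue(1) -> [1]
enqueue(15) -> [1, 15]
enqueue(47) -> [1, 15, 47]
dequeue()->1, [15, 47]
enqueue(44) -> [15, 47, 44]
enqueue(40) -> [15, 47, 44, 40]
enqueue(11) -> [15, 47, 44, 40, 11]
dequeue()->15, [47, 44, 40, 11]

Final queue: [47, 44, 40, 11]


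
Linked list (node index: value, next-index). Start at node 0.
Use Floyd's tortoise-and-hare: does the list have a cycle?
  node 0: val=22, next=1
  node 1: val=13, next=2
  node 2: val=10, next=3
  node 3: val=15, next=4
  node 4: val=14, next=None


Floyd's tortoise (slow, +1) and hare (fast, +2):
  init: slow=0, fast=0
  step 1: slow=1, fast=2
  step 2: slow=2, fast=4
  step 3: fast -> None, no cycle

Cycle: no


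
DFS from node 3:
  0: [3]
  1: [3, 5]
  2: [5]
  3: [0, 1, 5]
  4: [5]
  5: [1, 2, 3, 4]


Visit 3, push [5, 1, 0]
Visit 0, push []
Visit 1, push [5]
Visit 5, push [4, 2]
Visit 2, push []
Visit 4, push []

DFS order: [3, 0, 1, 5, 2, 4]


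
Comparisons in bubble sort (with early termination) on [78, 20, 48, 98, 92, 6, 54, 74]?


Algorithm: bubble sort (with early termination)
Input: [78, 20, 48, 98, 92, 6, 54, 74]
Sorted: [6, 20, 48, 54, 74, 78, 92, 98]

27


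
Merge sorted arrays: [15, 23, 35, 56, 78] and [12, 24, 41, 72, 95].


Take 12 from B
Take 15 from A
Take 23 from A
Take 24 from B
Take 35 from A
Take 41 from B
Take 56 from A
Take 72 from B
Take 78 from A

Merged: [12, 15, 23, 24, 35, 41, 56, 72, 78, 95]


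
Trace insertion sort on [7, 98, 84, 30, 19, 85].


Initial: [7, 98, 84, 30, 19, 85]
Insert 98: [7, 98, 84, 30, 19, 85]
Insert 84: [7, 84, 98, 30, 19, 85]
Insert 30: [7, 30, 84, 98, 19, 85]
Insert 19: [7, 19, 30, 84, 98, 85]
Insert 85: [7, 19, 30, 84, 85, 98]

Sorted: [7, 19, 30, 84, 85, 98]


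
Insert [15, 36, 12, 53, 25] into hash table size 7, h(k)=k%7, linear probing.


Insert 15: h=1 -> slot 1
Insert 36: h=1, 1 probes -> slot 2
Insert 12: h=5 -> slot 5
Insert 53: h=4 -> slot 4
Insert 25: h=4, 2 probes -> slot 6

Table: [None, 15, 36, None, 53, 12, 25]


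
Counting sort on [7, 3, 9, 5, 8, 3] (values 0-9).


Input: [7, 3, 9, 5, 8, 3]
Counts: [0, 0, 0, 2, 0, 1, 0, 1, 1, 1]

Sorted: [3, 3, 5, 7, 8, 9]


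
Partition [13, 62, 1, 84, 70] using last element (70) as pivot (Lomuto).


Pivot: 70
  13 <= 70: advance i (no swap)
  62 <= 70: advance i (no swap)
  1 <= 70: advance i (no swap)
Place pivot at 3: [13, 62, 1, 70, 84]

Partitioned: [13, 62, 1, 70, 84]


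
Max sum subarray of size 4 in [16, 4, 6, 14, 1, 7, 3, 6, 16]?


[0:4]: 40
[1:5]: 25
[2:6]: 28
[3:7]: 25
[4:8]: 17
[5:9]: 32

Max: 40 at [0:4]


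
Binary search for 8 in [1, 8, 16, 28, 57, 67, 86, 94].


Step 1: lo=0, hi=7, mid=3, val=28
Step 2: lo=0, hi=2, mid=1, val=8

Found at index 1


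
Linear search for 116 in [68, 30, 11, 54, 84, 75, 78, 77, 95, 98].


i=0: 68!=116
i=1: 30!=116
i=2: 11!=116
i=3: 54!=116
i=4: 84!=116
i=5: 75!=116
i=6: 78!=116
i=7: 77!=116
i=8: 95!=116
i=9: 98!=116

Not found, 10 comps


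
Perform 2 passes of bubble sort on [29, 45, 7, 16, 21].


Initial: [29, 45, 7, 16, 21]
Pass 1: [29, 7, 16, 21, 45] (3 swaps)
Pass 2: [7, 16, 21, 29, 45] (3 swaps)

After 2 passes: [7, 16, 21, 29, 45]


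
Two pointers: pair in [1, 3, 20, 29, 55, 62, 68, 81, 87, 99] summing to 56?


lo=0(1)+hi=9(99)=100
lo=0(1)+hi=8(87)=88
lo=0(1)+hi=7(81)=82
lo=0(1)+hi=6(68)=69
lo=0(1)+hi=5(62)=63
lo=0(1)+hi=4(55)=56

Yes: 1+55=56


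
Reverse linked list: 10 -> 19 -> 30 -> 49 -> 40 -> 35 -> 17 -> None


Step 1: curr=10, set curr.next=prev(None) | reversed so far: 10
Step 2: curr=19, set curr.next=prev(10) | reversed so far: 19 -> 10
Step 3: curr=30, set curr.next=prev(19) | reversed so far: 30 -> 19 -> 10
Step 4: curr=49, set curr.next=prev(30) | reversed so far: 49 -> 30 -> 19 -> 10
Step 5: curr=40, set curr.next=prev(49) | reversed so far: 40 -> 49 -> 30 -> 19 -> 10
Step 6: curr=35, set curr.next=prev(40) | reversed so far: 35 -> 40 -> 49 -> 30 -> 19 -> 10
Step 7: curr=17, set curr.next=prev(35) | reversed so far: 17 -> 35 -> 40 -> 49 -> 30 -> 19 -> 10

17 -> 35 -> 40 -> 49 -> 30 -> 19 -> 10 -> None


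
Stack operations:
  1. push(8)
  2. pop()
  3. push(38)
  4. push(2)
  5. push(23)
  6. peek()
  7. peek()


push(8) -> [8]
pop()->8, []
push(38) -> [38]
push(2) -> [38, 2]
push(23) -> [38, 2, 23]
peek()->23
peek()->23

Final stack: [38, 2, 23]


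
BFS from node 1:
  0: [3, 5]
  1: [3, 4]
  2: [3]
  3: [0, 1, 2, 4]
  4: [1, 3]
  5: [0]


Visit 1, enqueue [3, 4]
Visit 3, enqueue [0, 2]
Visit 4, enqueue []
Visit 0, enqueue [5]
Visit 2, enqueue []
Visit 5, enqueue []

BFS order: [1, 3, 4, 0, 2, 5]


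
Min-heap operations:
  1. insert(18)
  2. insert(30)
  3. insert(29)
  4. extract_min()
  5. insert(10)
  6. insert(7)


insert(18) -> [18]
insert(30) -> [18, 30]
insert(29) -> [18, 30, 29]
extract_min()->18, [29, 30]
insert(10) -> [10, 30, 29]
insert(7) -> [7, 10, 29, 30]

Final heap: [7, 10, 29, 30]


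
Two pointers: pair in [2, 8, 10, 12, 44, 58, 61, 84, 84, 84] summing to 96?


lo=0(2)+hi=9(84)=86
lo=1(8)+hi=9(84)=92
lo=2(10)+hi=9(84)=94
lo=3(12)+hi=9(84)=96

Yes: 12+84=96


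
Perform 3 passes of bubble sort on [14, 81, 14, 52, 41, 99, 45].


Initial: [14, 81, 14, 52, 41, 99, 45]
Pass 1: [14, 14, 52, 41, 81, 45, 99] (4 swaps)
Pass 2: [14, 14, 41, 52, 45, 81, 99] (2 swaps)
Pass 3: [14, 14, 41, 45, 52, 81, 99] (1 swaps)

After 3 passes: [14, 14, 41, 45, 52, 81, 99]


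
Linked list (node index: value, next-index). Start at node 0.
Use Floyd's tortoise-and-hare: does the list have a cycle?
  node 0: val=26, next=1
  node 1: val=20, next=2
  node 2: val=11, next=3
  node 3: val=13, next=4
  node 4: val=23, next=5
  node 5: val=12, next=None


Floyd's tortoise (slow, +1) and hare (fast, +2):
  init: slow=0, fast=0
  step 1: slow=1, fast=2
  step 2: slow=2, fast=4
  step 3: fast 4->5->None, no cycle

Cycle: no


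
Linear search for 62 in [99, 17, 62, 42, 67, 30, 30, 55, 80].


i=0: 99!=62
i=1: 17!=62
i=2: 62==62 found!

Found at 2, 3 comps


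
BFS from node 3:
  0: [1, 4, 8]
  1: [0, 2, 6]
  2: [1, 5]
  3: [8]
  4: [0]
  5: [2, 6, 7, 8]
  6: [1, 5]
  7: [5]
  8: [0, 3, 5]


Visit 3, enqueue [8]
Visit 8, enqueue [0, 5]
Visit 0, enqueue [1, 4]
Visit 5, enqueue [2, 6, 7]
Visit 1, enqueue []
Visit 4, enqueue []
Visit 2, enqueue []
Visit 6, enqueue []
Visit 7, enqueue []

BFS order: [3, 8, 0, 5, 1, 4, 2, 6, 7]


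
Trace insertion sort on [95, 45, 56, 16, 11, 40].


Initial: [95, 45, 56, 16, 11, 40]
Insert 45: [45, 95, 56, 16, 11, 40]
Insert 56: [45, 56, 95, 16, 11, 40]
Insert 16: [16, 45, 56, 95, 11, 40]
Insert 11: [11, 16, 45, 56, 95, 40]
Insert 40: [11, 16, 40, 45, 56, 95]

Sorted: [11, 16, 40, 45, 56, 95]


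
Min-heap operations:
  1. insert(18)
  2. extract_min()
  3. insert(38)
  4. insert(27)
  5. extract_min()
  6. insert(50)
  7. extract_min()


insert(18) -> [18]
extract_min()->18, []
insert(38) -> [38]
insert(27) -> [27, 38]
extract_min()->27, [38]
insert(50) -> [38, 50]
extract_min()->38, [50]

Final heap: [50]


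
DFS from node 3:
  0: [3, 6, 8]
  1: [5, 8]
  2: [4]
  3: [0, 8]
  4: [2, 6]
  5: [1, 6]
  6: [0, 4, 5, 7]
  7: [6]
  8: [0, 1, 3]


Visit 3, push [8, 0]
Visit 0, push [8, 6]
Visit 6, push [7, 5, 4]
Visit 4, push [2]
Visit 2, push []
Visit 5, push [1]
Visit 1, push [8]
Visit 8, push []
Visit 7, push []

DFS order: [3, 0, 6, 4, 2, 5, 1, 8, 7]


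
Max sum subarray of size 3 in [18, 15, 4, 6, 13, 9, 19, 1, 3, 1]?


[0:3]: 37
[1:4]: 25
[2:5]: 23
[3:6]: 28
[4:7]: 41
[5:8]: 29
[6:9]: 23
[7:10]: 5

Max: 41 at [4:7]


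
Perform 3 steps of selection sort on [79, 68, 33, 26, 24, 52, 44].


Initial: [79, 68, 33, 26, 24, 52, 44]
Step 1: min=24 at 4
  Swap: [24, 68, 33, 26, 79, 52, 44]
Step 2: min=26 at 3
  Swap: [24, 26, 33, 68, 79, 52, 44]
Step 3: min=33 at 2
  Swap: [24, 26, 33, 68, 79, 52, 44]

After 3 steps: [24, 26, 33, 68, 79, 52, 44]


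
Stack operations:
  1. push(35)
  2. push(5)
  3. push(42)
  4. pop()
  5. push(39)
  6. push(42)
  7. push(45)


push(35) -> [35]
push(5) -> [35, 5]
push(42) -> [35, 5, 42]
pop()->42, [35, 5]
push(39) -> [35, 5, 39]
push(42) -> [35, 5, 39, 42]
push(45) -> [35, 5, 39, 42, 45]

Final stack: [35, 5, 39, 42, 45]


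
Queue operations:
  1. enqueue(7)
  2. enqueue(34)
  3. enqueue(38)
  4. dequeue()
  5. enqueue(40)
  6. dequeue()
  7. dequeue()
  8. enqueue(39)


enqueue(7) -> [7]
enqueue(34) -> [7, 34]
enqueue(38) -> [7, 34, 38]
dequeue()->7, [34, 38]
enqueue(40) -> [34, 38, 40]
dequeue()->34, [38, 40]
dequeue()->38, [40]
enqueue(39) -> [40, 39]

Final queue: [40, 39]


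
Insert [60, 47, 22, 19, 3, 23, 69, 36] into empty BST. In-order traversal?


Insert 60: root
Insert 47: L from 60
Insert 22: L from 60 -> L from 47
Insert 19: L from 60 -> L from 47 -> L from 22
Insert 3: L from 60 -> L from 47 -> L from 22 -> L from 19
Insert 23: L from 60 -> L from 47 -> R from 22
Insert 69: R from 60
Insert 36: L from 60 -> L from 47 -> R from 22 -> R from 23

In-order: [3, 19, 22, 23, 36, 47, 60, 69]


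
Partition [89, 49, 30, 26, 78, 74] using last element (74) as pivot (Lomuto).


Pivot: 74
  49 <= 74: swap -> [49, 89, 30, 26, 78, 74]
  30 <= 74: swap -> [49, 30, 89, 26, 78, 74]
  26 <= 74: swap -> [49, 30, 26, 89, 78, 74]
Place pivot at 3: [49, 30, 26, 74, 78, 89]

Partitioned: [49, 30, 26, 74, 78, 89]


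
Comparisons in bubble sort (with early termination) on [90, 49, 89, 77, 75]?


Algorithm: bubble sort (with early termination)
Input: [90, 49, 89, 77, 75]
Sorted: [49, 75, 77, 89, 90]

10


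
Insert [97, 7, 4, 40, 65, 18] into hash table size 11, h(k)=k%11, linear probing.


Insert 97: h=9 -> slot 9
Insert 7: h=7 -> slot 7
Insert 4: h=4 -> slot 4
Insert 40: h=7, 1 probes -> slot 8
Insert 65: h=10 -> slot 10
Insert 18: h=7, 4 probes -> slot 0

Table: [18, None, None, None, 4, None, None, 7, 40, 97, 65]


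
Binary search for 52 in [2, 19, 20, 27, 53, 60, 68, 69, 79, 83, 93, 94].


Step 1: lo=0, hi=11, mid=5, val=60
Step 2: lo=0, hi=4, mid=2, val=20
Step 3: lo=3, hi=4, mid=3, val=27
Step 4: lo=4, hi=4, mid=4, val=53

Not found


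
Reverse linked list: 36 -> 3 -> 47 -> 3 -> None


Step 1: curr=36, set curr.next=prev(None) | reversed so far: 36
Step 2: curr=3, set curr.next=prev(36) | reversed so far: 3 -> 36
Step 3: curr=47, set curr.next=prev(3) | reversed so far: 47 -> 3 -> 36
Step 4: curr=3, set curr.next=prev(47) | reversed so far: 3 -> 47 -> 3 -> 36

3 -> 47 -> 3 -> 36 -> None


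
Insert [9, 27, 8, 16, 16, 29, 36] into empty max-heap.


Insert 9: [9]
Insert 27: [27, 9]
Insert 8: [27, 9, 8]
Insert 16: [27, 16, 8, 9]
Insert 16: [27, 16, 8, 9, 16]
Insert 29: [29, 16, 27, 9, 16, 8]
Insert 36: [36, 16, 29, 9, 16, 8, 27]

Final heap: [36, 16, 29, 9, 16, 8, 27]


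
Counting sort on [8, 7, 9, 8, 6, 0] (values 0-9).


Input: [8, 7, 9, 8, 6, 0]
Counts: [1, 0, 0, 0, 0, 0, 1, 1, 2, 1]

Sorted: [0, 6, 7, 8, 8, 9]


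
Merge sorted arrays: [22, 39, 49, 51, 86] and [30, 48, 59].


Take 22 from A
Take 30 from B
Take 39 from A
Take 48 from B
Take 49 from A
Take 51 from A
Take 59 from B

Merged: [22, 30, 39, 48, 49, 51, 59, 86]


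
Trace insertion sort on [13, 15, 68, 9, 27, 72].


Initial: [13, 15, 68, 9, 27, 72]
Insert 15: [13, 15, 68, 9, 27, 72]
Insert 68: [13, 15, 68, 9, 27, 72]
Insert 9: [9, 13, 15, 68, 27, 72]
Insert 27: [9, 13, 15, 27, 68, 72]
Insert 72: [9, 13, 15, 27, 68, 72]

Sorted: [9, 13, 15, 27, 68, 72]


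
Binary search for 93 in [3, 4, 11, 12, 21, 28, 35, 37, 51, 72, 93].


Step 1: lo=0, hi=10, mid=5, val=28
Step 2: lo=6, hi=10, mid=8, val=51
Step 3: lo=9, hi=10, mid=9, val=72
Step 4: lo=10, hi=10, mid=10, val=93

Found at index 10


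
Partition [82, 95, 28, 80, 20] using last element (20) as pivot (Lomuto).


Pivot: 20
Place pivot at 0: [20, 95, 28, 80, 82]

Partitioned: [20, 95, 28, 80, 82]


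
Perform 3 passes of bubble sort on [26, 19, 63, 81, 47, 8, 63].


Initial: [26, 19, 63, 81, 47, 8, 63]
Pass 1: [19, 26, 63, 47, 8, 63, 81] (4 swaps)
Pass 2: [19, 26, 47, 8, 63, 63, 81] (2 swaps)
Pass 3: [19, 26, 8, 47, 63, 63, 81] (1 swaps)

After 3 passes: [19, 26, 8, 47, 63, 63, 81]


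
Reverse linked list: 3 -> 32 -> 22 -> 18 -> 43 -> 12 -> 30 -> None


Step 1: curr=3, set curr.next=prev(None) | reversed so far: 3
Step 2: curr=32, set curr.next=prev(3) | reversed so far: 32 -> 3
Step 3: curr=22, set curr.next=prev(32) | reversed so far: 22 -> 32 -> 3
Step 4: curr=18, set curr.next=prev(22) | reversed so far: 18 -> 22 -> 32 -> 3
Step 5: curr=43, set curr.next=prev(18) | reversed so far: 43 -> 18 -> 22 -> 32 -> 3
Step 6: curr=12, set curr.next=prev(43) | reversed so far: 12 -> 43 -> 18 -> 22 -> 32 -> 3
Step 7: curr=30, set curr.next=prev(12) | reversed so far: 30 -> 12 -> 43 -> 18 -> 22 -> 32 -> 3

30 -> 12 -> 43 -> 18 -> 22 -> 32 -> 3 -> None


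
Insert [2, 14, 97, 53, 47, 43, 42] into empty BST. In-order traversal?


Insert 2: root
Insert 14: R from 2
Insert 97: R from 2 -> R from 14
Insert 53: R from 2 -> R from 14 -> L from 97
Insert 47: R from 2 -> R from 14 -> L from 97 -> L from 53
Insert 43: R from 2 -> R from 14 -> L from 97 -> L from 53 -> L from 47
Insert 42: R from 2 -> R from 14 -> L from 97 -> L from 53 -> L from 47 -> L from 43

In-order: [2, 14, 42, 43, 47, 53, 97]


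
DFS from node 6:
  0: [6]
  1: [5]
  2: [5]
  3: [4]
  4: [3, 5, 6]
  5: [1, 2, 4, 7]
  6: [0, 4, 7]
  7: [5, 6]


Visit 6, push [7, 4, 0]
Visit 0, push []
Visit 4, push [5, 3]
Visit 3, push []
Visit 5, push [7, 2, 1]
Visit 1, push []
Visit 2, push []
Visit 7, push []

DFS order: [6, 0, 4, 3, 5, 1, 2, 7]


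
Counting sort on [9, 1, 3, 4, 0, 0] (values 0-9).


Input: [9, 1, 3, 4, 0, 0]
Counts: [2, 1, 0, 1, 1, 0, 0, 0, 0, 1]

Sorted: [0, 0, 1, 3, 4, 9]


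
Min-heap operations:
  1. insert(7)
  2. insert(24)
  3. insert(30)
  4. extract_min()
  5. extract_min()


insert(7) -> [7]
insert(24) -> [7, 24]
insert(30) -> [7, 24, 30]
extract_min()->7, [24, 30]
extract_min()->24, [30]

Final heap: [30]


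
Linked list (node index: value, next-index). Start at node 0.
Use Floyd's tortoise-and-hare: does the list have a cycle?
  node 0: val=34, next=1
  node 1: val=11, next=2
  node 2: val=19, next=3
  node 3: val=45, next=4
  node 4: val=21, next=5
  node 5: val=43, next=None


Floyd's tortoise (slow, +1) and hare (fast, +2):
  init: slow=0, fast=0
  step 1: slow=1, fast=2
  step 2: slow=2, fast=4
  step 3: fast 4->5->None, no cycle

Cycle: no


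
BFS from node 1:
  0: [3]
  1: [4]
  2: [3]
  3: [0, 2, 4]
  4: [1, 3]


Visit 1, enqueue [4]
Visit 4, enqueue [3]
Visit 3, enqueue [0, 2]
Visit 0, enqueue []
Visit 2, enqueue []

BFS order: [1, 4, 3, 0, 2]


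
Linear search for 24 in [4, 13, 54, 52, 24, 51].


i=0: 4!=24
i=1: 13!=24
i=2: 54!=24
i=3: 52!=24
i=4: 24==24 found!

Found at 4, 5 comps


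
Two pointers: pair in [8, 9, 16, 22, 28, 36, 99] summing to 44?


lo=0(8)+hi=6(99)=107
lo=0(8)+hi=5(36)=44

Yes: 8+36=44


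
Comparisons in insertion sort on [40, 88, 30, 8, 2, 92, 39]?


Algorithm: insertion sort
Input: [40, 88, 30, 8, 2, 92, 39]
Sorted: [2, 8, 30, 39, 40, 88, 92]

15


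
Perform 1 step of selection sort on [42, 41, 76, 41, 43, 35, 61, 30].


Initial: [42, 41, 76, 41, 43, 35, 61, 30]
Step 1: min=30 at 7
  Swap: [30, 41, 76, 41, 43, 35, 61, 42]

After 1 step: [30, 41, 76, 41, 43, 35, 61, 42]


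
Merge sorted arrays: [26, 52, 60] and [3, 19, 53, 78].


Take 3 from B
Take 19 from B
Take 26 from A
Take 52 from A
Take 53 from B
Take 60 from A

Merged: [3, 19, 26, 52, 53, 60, 78]


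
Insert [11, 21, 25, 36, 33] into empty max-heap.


Insert 11: [11]
Insert 21: [21, 11]
Insert 25: [25, 11, 21]
Insert 36: [36, 25, 21, 11]
Insert 33: [36, 33, 21, 11, 25]

Final heap: [36, 33, 21, 11, 25]


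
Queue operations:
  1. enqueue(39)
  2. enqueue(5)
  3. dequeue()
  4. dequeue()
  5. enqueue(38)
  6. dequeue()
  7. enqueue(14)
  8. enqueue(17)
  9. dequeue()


enqueue(39) -> [39]
enqueue(5) -> [39, 5]
dequeue()->39, [5]
dequeue()->5, []
enqueue(38) -> [38]
dequeue()->38, []
enqueue(14) -> [14]
enqueue(17) -> [14, 17]
dequeue()->14, [17]

Final queue: [17]


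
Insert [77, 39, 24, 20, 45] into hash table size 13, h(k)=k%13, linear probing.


Insert 77: h=12 -> slot 12
Insert 39: h=0 -> slot 0
Insert 24: h=11 -> slot 11
Insert 20: h=7 -> slot 7
Insert 45: h=6 -> slot 6

Table: [39, None, None, None, None, None, 45, 20, None, None, None, 24, 77]


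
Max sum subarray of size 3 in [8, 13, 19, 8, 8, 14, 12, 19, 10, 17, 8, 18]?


[0:3]: 40
[1:4]: 40
[2:5]: 35
[3:6]: 30
[4:7]: 34
[5:8]: 45
[6:9]: 41
[7:10]: 46
[8:11]: 35
[9:12]: 43

Max: 46 at [7:10]


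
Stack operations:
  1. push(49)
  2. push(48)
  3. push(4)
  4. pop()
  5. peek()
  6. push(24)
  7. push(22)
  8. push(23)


push(49) -> [49]
push(48) -> [49, 48]
push(4) -> [49, 48, 4]
pop()->4, [49, 48]
peek()->48
push(24) -> [49, 48, 24]
push(22) -> [49, 48, 24, 22]
push(23) -> [49, 48, 24, 22, 23]

Final stack: [49, 48, 24, 22, 23]


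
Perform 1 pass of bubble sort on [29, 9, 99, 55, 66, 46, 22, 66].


Initial: [29, 9, 99, 55, 66, 46, 22, 66]
Pass 1: [9, 29, 55, 66, 46, 22, 66, 99] (6 swaps)

After 1 pass: [9, 29, 55, 66, 46, 22, 66, 99]


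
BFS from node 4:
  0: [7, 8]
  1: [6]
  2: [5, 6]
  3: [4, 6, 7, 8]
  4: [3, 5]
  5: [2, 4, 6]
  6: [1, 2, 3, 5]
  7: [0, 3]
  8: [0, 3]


Visit 4, enqueue [3, 5]
Visit 3, enqueue [6, 7, 8]
Visit 5, enqueue [2]
Visit 6, enqueue [1]
Visit 7, enqueue [0]
Visit 8, enqueue []
Visit 2, enqueue []
Visit 1, enqueue []
Visit 0, enqueue []

BFS order: [4, 3, 5, 6, 7, 8, 2, 1, 0]


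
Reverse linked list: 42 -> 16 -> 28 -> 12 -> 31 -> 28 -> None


Step 1: curr=42, set curr.next=prev(None) | reversed so far: 42
Step 2: curr=16, set curr.next=prev(42) | reversed so far: 16 -> 42
Step 3: curr=28, set curr.next=prev(16) | reversed so far: 28 -> 16 -> 42
Step 4: curr=12, set curr.next=prev(28) | reversed so far: 12 -> 28 -> 16 -> 42
Step 5: curr=31, set curr.next=prev(12) | reversed so far: 31 -> 12 -> 28 -> 16 -> 42
Step 6: curr=28, set curr.next=prev(31) | reversed so far: 28 -> 31 -> 12 -> 28 -> 16 -> 42

28 -> 31 -> 12 -> 28 -> 16 -> 42 -> None
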